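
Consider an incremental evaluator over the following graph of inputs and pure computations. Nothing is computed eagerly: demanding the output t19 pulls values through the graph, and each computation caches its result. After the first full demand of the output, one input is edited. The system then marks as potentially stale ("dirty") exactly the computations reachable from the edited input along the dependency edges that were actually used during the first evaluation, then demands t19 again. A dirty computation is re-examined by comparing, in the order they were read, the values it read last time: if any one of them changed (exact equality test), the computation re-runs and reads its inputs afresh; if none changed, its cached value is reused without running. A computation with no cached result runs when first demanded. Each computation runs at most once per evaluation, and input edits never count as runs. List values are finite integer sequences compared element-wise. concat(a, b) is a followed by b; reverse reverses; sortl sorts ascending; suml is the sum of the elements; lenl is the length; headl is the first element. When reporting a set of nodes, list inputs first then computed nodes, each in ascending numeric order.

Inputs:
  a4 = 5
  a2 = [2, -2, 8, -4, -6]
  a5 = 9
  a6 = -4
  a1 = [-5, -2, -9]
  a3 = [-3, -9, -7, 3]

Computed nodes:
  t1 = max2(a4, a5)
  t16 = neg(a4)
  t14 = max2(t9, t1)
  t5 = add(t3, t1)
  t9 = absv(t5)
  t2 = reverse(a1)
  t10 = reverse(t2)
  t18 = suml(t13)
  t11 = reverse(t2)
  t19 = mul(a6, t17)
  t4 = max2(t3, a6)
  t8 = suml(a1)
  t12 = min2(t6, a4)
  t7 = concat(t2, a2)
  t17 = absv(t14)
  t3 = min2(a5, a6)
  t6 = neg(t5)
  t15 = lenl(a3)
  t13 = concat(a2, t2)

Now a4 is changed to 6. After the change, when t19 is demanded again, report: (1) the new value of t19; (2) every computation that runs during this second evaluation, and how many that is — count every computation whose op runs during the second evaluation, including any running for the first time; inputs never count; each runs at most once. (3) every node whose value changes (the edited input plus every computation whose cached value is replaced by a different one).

t19 now evaluates to -36.
Run set: t1 (1 run).
Changed values: a4.
The important point: t1 recomputes to an identical value, and the output ends up unchanged.

Initial pass — values computed on the first demand:
  t1 = max2(5, 9) = 9
  t3 = min2(9, -4) = -4
  t5 = add(-4, 9) = 5
  t9 = absv(5) = 5
  t14 = max2(5, 9) = 9
  t17 = absv(9) = 9
  t19 = mul(-4, 9) = -36

Second demand — change propagation:
  t1: re-runs because a4 5->6; new result 9 (unchanged).
  t5: re-examined; everything it read last time is the same (t3 unchanged, t1 unchanged) — cache 5 kept, no run.
  t9: re-examined; everything it read last time is the same (t5 unchanged) — cache 5 kept, no run.
  t14: re-examined; everything it read last time is the same (t9 unchanged, t1 unchanged) — cache 9 kept, no run.
  t17: re-examined; everything it read last time is the same (t14 unchanged) — cache 9 kept, no run.
  t19: re-examined; everything it read last time is the same (a6 unchanged, t17 unchanged) — cache -36 kept, no run.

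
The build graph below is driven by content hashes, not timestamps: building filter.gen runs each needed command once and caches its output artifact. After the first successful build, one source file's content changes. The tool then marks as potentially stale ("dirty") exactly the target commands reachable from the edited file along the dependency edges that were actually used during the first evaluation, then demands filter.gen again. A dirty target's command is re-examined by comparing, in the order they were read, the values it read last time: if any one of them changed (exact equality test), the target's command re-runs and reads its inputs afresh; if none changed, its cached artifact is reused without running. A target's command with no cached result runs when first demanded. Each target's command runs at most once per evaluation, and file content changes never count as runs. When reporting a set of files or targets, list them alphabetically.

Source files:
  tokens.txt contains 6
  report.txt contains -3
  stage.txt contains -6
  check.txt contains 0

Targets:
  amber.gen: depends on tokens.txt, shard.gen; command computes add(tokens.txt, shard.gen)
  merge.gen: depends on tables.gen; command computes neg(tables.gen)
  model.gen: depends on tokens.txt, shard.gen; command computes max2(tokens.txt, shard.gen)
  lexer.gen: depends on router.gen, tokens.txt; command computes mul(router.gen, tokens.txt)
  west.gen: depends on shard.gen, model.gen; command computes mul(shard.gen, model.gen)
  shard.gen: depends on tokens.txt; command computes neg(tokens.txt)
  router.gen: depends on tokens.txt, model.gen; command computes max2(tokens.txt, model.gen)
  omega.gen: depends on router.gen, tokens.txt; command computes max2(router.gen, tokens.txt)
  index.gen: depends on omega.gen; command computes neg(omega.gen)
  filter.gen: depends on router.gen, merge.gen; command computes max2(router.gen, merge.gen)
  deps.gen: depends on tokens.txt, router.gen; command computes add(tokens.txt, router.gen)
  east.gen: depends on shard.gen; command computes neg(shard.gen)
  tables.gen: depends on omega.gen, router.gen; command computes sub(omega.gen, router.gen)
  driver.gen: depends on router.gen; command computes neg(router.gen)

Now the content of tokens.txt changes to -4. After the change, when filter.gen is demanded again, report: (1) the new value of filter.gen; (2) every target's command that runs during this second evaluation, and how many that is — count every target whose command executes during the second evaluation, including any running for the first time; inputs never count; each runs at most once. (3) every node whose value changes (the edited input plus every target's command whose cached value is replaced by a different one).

filter.gen now evaluates to 4.
Run set: filter.gen, model.gen, omega.gen, router.gen, shard.gen, tables.gen (6 run).
Changed values: filter.gen, model.gen, omega.gen, router.gen, shard.gen, tokens.txt.
The important point: at merge.gen every value read last time is unchanged, so the dirty flag clears without a run.

Initial pass — values computed on the first demand:
  shard.gen = neg(6) = -6
  model.gen = max2(6, -6) = 6
  router.gen = max2(6, 6) = 6
  omega.gen = max2(6, 6) = 6
  tables.gen = sub(6, 6) = 0
  merge.gen = neg(0) = 0
  filter.gen = max2(6, 0) = 6

Second demand — change propagation:
  shard.gen: re-runs because tokens.txt 6->-4; new result 4.
  model.gen: re-runs because tokens.txt 6->-4; shard.gen -6->4; new result 4.
  router.gen: re-runs because tokens.txt 6->-4; model.gen 6->4; new result 4.
  omega.gen: re-runs because router.gen 6->4; tokens.txt 6->-4; new result 4.
  tables.gen: re-runs because omega.gen 6->4; router.gen 6->4; new result 0 (unchanged).
  merge.gen: re-examined; everything it read last time is the same (tables.gen unchanged) — cache 0 kept, no run.
  filter.gen: re-runs because router.gen 6->4; new result 4.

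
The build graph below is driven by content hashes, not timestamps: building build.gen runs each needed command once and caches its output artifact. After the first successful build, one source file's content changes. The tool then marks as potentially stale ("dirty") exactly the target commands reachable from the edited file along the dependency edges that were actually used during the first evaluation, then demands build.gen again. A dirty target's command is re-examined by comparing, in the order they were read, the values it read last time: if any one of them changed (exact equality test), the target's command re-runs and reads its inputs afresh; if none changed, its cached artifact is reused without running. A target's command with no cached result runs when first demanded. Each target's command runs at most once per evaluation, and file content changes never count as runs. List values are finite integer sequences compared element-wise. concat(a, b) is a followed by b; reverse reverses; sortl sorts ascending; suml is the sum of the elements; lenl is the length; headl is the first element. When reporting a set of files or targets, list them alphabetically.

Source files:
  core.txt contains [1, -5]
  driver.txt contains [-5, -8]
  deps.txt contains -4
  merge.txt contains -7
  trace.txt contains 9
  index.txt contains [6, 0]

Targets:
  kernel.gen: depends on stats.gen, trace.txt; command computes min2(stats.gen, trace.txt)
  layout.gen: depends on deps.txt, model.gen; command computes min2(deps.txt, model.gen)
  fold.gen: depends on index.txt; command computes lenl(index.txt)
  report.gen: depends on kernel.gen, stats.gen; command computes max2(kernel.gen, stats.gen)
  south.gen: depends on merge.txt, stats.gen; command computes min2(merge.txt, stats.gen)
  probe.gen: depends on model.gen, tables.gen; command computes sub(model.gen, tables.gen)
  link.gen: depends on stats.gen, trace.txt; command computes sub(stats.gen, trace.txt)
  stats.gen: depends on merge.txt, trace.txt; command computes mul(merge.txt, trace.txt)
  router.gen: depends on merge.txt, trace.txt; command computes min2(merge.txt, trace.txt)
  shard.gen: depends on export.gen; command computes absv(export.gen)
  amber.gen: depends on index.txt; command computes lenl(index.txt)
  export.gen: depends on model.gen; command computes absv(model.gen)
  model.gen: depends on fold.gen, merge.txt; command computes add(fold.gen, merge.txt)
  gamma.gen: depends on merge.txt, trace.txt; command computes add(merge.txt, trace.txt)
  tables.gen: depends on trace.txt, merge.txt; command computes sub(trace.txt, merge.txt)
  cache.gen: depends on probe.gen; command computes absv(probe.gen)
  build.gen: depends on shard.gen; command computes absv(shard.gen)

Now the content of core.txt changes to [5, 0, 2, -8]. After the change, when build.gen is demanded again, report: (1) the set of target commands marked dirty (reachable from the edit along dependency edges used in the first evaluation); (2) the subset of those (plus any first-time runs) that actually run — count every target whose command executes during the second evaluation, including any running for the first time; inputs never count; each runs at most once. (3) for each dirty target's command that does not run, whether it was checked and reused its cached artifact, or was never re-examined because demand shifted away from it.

Initial pass — values computed on the first demand:
  fold.gen = lenl([6, 0]) = 2
  model.gen = add(2, -7) = -5
  export.gen = absv(-5) = 5
  shard.gen = absv(5) = 5
  build.gen = absv(5) = 5

Second demand — change propagation:
  no demanded computation ever read core.txt, so the edit dirties nothing and nothing runs.

The important point: nothing the output needs ever reads core.txt, so the edit is invisible to it.

Dirty set: none.
Run set: none (0 run).
All dirty target commands ended up running.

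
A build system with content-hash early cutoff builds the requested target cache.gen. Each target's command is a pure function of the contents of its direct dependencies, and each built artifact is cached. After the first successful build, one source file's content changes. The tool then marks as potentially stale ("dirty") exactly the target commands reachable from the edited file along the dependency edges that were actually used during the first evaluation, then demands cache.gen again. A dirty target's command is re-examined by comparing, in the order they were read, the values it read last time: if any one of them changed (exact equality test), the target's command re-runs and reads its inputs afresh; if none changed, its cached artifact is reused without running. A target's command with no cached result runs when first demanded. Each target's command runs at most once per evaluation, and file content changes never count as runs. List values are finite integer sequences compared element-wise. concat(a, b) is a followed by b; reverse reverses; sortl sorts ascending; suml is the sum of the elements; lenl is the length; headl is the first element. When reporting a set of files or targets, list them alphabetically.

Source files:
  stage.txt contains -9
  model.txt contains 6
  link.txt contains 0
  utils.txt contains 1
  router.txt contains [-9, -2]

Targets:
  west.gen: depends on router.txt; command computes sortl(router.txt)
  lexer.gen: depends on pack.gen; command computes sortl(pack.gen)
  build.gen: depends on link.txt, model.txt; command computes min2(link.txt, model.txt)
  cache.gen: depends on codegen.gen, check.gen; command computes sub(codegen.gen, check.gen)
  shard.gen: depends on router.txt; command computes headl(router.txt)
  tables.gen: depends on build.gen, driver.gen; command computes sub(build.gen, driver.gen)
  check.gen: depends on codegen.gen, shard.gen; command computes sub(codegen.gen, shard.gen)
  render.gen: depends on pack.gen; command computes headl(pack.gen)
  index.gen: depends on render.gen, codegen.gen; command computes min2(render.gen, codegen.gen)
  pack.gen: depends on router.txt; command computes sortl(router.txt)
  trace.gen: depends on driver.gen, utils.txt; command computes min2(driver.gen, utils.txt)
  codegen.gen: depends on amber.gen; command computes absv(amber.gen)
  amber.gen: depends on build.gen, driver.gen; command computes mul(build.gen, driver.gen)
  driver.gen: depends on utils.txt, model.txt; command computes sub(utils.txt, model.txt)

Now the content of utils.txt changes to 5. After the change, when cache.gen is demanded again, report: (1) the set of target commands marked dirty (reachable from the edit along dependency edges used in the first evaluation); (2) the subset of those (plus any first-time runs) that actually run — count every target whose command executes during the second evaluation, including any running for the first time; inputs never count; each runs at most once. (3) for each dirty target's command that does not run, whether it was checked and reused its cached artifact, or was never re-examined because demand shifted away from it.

Marked dirty: amber.gen, cache.gen, check.gen, codegen.gen, driver.gen.
Target commands that run: amber.gen, driver.gen — 2 in total.
Checked but reused from cache: cache.gen, check.gen, codegen.gen.
Key observation: the change is absorbed at amber.gen — it re-runs but produces the same value, and the output's value is unchanged.

First evaluation (everything demanded from the output):
  build.gen = min2(0, 6) = 0
  driver.gen = sub(1, 6) = -5
  amber.gen = mul(0, -5) = 0
  codegen.gen = absv(0) = 0
  shard.gen = headl([-9, -2]) = -9
  check.gen = sub(0, -9) = 9
  cache.gen = sub(0, 9) = -9

Propagation after the edit:
  driver.gen: runs — utils.txt 1->5; result -1.
  amber.gen: runs — driver.gen -5->-1; result 0 (same value as before).
  codegen.gen: checked — values it read are unchanged (amber.gen unchanged); reused cached 0 without running.
  check.gen: checked — values it read are unchanged (codegen.gen unchanged, shard.gen unchanged); reused cached 9 without running.
  cache.gen: checked — values it read are unchanged (codegen.gen unchanged, check.gen unchanged); reused cached -9 without running.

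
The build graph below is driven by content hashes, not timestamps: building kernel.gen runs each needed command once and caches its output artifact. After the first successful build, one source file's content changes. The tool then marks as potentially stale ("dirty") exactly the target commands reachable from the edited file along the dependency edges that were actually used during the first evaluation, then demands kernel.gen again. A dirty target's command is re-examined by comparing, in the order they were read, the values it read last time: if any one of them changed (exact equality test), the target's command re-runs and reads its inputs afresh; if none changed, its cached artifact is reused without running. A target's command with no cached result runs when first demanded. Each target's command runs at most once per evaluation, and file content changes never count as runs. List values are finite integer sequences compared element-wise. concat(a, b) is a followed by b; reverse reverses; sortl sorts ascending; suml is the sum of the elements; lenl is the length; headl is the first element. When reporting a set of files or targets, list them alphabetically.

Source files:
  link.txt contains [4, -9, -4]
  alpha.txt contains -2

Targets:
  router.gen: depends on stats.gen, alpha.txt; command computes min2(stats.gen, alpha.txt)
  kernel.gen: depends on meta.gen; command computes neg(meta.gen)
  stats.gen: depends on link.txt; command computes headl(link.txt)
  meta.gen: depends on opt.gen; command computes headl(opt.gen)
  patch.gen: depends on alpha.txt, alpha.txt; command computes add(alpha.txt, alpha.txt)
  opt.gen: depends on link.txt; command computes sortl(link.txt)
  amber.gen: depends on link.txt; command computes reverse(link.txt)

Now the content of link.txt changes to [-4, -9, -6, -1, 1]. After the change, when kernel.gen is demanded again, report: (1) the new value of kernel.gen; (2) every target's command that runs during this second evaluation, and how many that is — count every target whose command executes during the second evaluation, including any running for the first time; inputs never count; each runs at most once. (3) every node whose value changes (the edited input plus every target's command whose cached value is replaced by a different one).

Initial pass — values computed on the first demand:
  opt.gen = sortl([4, -9, -4]) = [-9, -4, 4]
  meta.gen = headl([-9, -4, 4]) = -9
  kernel.gen = neg(-9) = 9

Second demand — change propagation:
  opt.gen: re-runs because link.txt [4, -9, -4]->[-4, -9, -6, -1, 1]; new result [-9, -6, -4, -1, 1].
  meta.gen: re-runs because opt.gen [-9, -4, 4]->[-9, -6, -4, -1, 1]; new result -9 (unchanged).
  kernel.gen: re-examined; everything it read last time is the same (meta.gen unchanged) — cache 9 kept, no run.

The important point: meta.gen recomputes to an identical value, and the output ends up unchanged.

kernel.gen now evaluates to 9.
Run set: meta.gen, opt.gen (2 run).
Changed values: link.txt, opt.gen.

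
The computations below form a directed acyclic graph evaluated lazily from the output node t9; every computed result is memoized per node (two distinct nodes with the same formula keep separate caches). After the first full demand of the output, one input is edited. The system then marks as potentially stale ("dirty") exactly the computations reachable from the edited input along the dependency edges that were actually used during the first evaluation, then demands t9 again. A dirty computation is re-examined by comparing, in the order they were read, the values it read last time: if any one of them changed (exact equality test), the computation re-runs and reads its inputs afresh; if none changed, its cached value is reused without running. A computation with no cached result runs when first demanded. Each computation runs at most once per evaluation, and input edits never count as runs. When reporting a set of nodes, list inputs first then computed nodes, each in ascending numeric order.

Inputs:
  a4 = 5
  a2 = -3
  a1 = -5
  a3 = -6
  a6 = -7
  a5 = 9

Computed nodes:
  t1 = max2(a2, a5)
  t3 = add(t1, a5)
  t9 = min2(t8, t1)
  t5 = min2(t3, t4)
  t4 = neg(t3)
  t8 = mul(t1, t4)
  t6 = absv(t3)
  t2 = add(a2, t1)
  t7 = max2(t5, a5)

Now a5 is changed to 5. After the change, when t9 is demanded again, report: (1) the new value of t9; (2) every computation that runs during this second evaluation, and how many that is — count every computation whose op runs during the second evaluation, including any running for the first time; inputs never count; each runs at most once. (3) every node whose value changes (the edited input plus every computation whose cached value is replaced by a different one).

First demand of the output computes:
  t1 = max2(-3, 9) = 9
  t3 = add(9, 9) = 18
  t4 = neg(18) = -18
  t8 = mul(9, -18) = -162
  t9 = min2(-162, 9) = -162

After the edit, cleaning proceeds:
  t1: a read changed (a5 9->5) — executes, giving 5.
  t3: a read changed (t1 9->5; a5 9->5) — executes, giving 10.
  t4: a read changed (t3 18->10) — executes, giving -10.
  t8: a read changed (t1 9->5; t4 -18->-10) — executes, giving -50.
  t9: a read changed (t8 -162->-50; t1 9->5) — executes, giving -50.

Demanding t9 again yields -50.
5 computations run: t1, t3, t4, t8, t9.
The nodes whose values change: a5, t1, t3, t4, t8, t9.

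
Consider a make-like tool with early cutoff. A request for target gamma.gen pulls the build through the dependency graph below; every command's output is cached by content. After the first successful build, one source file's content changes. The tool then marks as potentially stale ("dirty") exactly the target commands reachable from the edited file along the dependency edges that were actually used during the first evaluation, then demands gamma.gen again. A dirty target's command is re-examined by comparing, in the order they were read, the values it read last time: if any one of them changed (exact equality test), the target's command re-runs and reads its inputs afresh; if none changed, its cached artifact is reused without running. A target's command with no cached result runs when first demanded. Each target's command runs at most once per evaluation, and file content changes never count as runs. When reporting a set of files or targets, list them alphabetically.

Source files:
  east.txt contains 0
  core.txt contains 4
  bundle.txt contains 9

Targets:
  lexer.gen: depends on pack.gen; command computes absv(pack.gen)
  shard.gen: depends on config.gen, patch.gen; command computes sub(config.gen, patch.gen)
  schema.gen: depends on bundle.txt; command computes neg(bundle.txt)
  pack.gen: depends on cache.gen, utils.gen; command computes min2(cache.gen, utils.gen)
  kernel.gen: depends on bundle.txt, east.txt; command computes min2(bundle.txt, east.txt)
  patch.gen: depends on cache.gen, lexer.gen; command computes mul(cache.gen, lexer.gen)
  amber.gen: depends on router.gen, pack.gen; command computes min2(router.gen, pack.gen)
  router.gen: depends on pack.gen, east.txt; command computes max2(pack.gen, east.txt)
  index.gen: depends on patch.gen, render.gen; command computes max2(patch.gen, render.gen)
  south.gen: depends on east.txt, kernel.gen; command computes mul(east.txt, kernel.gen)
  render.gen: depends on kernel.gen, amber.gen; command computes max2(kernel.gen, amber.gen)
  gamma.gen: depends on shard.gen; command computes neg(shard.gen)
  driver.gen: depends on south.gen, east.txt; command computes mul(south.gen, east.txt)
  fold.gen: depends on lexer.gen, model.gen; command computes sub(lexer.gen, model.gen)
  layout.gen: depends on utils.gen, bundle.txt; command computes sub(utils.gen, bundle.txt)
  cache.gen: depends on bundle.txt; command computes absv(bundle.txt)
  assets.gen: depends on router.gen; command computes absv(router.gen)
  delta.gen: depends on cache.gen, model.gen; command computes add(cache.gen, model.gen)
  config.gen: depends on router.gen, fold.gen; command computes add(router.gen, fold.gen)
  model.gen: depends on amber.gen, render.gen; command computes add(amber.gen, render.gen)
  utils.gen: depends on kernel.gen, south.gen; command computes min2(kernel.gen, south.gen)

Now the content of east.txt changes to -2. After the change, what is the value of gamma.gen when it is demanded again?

Demanding gamma.gen again yields 14.

First demand of the output computes:
  cache.gen = absv(9) = 9
  kernel.gen = min2(9, 0) = 0
  south.gen = mul(0, 0) = 0
  utils.gen = min2(0, 0) = 0
  pack.gen = min2(9, 0) = 0
  lexer.gen = absv(0) = 0
  patch.gen = mul(9, 0) = 0
  router.gen = max2(0, 0) = 0
  amber.gen = min2(0, 0) = 0
  render.gen = max2(0, 0) = 0
  model.gen = add(0, 0) = 0
  fold.gen = sub(0, 0) = 0
  config.gen = add(0, 0) = 0
  shard.gen = sub(0, 0) = 0
  gamma.gen = neg(0) = 0

After the edit, cleaning proceeds:
  kernel.gen: a read changed (east.txt 0->-2) — executes, giving -2.
  south.gen: a read changed (east.txt 0->-2; kernel.gen 0->-2) — executes, giving 4.
  utils.gen: a read changed (kernel.gen 0->-2; south.gen 0->4) — executes, giving -2.
  pack.gen: a read changed (utils.gen 0->-2) — executes, giving -2.
  lexer.gen: a read changed (pack.gen 0->-2) — executes, giving 2.
  patch.gen: a read changed (lexer.gen 0->2) — executes, giving 18.
  router.gen: a read changed (pack.gen 0->-2; east.txt 0->-2) — executes, giving -2.
  amber.gen: a read changed (router.gen 0->-2; pack.gen 0->-2) — executes, giving -2.
  render.gen: a read changed (kernel.gen 0->-2; amber.gen 0->-2) — executes, giving -2.
  model.gen: a read changed (amber.gen 0->-2; render.gen 0->-2) — executes, giving -4.
  fold.gen: a read changed (lexer.gen 0->2; model.gen 0->-4) — executes, giving 6.
  config.gen: a read changed (router.gen 0->-2; fold.gen 0->6) — executes, giving 4.
  shard.gen: a read changed (config.gen 0->4; patch.gen 0->18) — executes, giving -14.
  gamma.gen: a read changed (shard.gen 0->-14) — executes, giving 14.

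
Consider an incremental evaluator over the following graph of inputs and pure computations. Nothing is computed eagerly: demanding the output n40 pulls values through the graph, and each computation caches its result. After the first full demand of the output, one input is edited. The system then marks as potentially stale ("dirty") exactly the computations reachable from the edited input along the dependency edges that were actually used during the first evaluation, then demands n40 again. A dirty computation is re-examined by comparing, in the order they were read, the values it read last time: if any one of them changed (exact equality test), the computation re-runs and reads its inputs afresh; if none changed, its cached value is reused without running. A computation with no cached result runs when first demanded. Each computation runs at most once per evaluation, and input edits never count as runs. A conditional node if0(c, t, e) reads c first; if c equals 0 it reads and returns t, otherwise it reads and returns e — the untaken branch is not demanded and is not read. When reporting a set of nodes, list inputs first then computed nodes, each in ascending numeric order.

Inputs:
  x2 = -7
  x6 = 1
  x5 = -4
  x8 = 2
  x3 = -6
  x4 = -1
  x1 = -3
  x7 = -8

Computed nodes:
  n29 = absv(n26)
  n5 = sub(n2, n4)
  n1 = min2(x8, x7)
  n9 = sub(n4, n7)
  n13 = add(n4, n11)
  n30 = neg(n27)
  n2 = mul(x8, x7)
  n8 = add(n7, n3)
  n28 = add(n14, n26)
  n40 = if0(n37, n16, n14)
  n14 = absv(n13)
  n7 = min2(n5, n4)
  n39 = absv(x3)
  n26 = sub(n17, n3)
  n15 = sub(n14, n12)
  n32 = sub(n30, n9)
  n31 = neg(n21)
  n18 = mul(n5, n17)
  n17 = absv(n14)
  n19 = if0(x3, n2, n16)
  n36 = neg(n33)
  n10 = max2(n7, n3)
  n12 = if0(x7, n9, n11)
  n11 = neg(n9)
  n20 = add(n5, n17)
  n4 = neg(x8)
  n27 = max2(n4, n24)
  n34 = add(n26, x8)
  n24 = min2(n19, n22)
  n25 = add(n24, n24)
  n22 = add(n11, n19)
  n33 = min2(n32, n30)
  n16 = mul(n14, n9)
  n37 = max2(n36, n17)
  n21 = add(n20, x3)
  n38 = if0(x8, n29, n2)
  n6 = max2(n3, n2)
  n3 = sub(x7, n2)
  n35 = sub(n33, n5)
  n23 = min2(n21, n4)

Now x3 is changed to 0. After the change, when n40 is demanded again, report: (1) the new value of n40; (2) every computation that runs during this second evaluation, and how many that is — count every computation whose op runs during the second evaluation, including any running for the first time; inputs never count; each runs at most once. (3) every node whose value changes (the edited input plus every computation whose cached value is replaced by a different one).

n40 now evaluates to 14.
Run set: n19, n22, n24, n27, n30, n32, n33, n36, n37, n40 (10 run).
Changed values: x3, n19, n22, n24, n27, n30, n32, n33, n36, n37.

Initial pass — values computed on the first demand:
  n2 = mul(2, -8) = -16
  n4 = neg(2) = -2
  n5 = sub(-16, -2) = -14
  n7 = min2(-14, -2) = -14
  n9 = sub(-2, -14) = 12
  n11 = neg(12) = -12
  n13 = add(-2, -12) = -14
  n14 = absv(-14) = 14
  n16 = mul(14, 12) = 168
  n17 = absv(14) = 14
  n19 = if0(x3=-6 -> else branch n16) = 168
  n22 = add(-12, 168) = 156
  n24 = min2(168, 156) = 156
  n27 = max2(-2, 156) = 156
  n30 = neg(156) = -156
  n32 = sub(-156, 12) = -168
  n33 = min2(-168, -156) = -168
  n36 = neg(-168) = 168
  n37 = max2(168, 14) = 168
  n40 = if0(n37=168 -> else branch n14) = 14

Second demand — change propagation:
  n19: re-runs because x3 -6->0; new result -16.
  n22: re-runs because n19 168->-16; new result -28.
  n24: re-runs because n19 168->-16; n22 156->-28; new result -28.
  n27: re-runs because n24 156->-28; new result -2.
  n30: re-runs because n27 156->-2; new result 2.
  n32: re-runs because n30 -156->2; new result -10.
  n33: re-runs because n32 -168->-10; n30 -156->2; new result -10.
  n36: re-runs because n33 -168->-10; new result 10.
  n37: re-runs because n36 168->10; new result 14.
  n40: re-runs because n37 168->14; new result 14 (unchanged).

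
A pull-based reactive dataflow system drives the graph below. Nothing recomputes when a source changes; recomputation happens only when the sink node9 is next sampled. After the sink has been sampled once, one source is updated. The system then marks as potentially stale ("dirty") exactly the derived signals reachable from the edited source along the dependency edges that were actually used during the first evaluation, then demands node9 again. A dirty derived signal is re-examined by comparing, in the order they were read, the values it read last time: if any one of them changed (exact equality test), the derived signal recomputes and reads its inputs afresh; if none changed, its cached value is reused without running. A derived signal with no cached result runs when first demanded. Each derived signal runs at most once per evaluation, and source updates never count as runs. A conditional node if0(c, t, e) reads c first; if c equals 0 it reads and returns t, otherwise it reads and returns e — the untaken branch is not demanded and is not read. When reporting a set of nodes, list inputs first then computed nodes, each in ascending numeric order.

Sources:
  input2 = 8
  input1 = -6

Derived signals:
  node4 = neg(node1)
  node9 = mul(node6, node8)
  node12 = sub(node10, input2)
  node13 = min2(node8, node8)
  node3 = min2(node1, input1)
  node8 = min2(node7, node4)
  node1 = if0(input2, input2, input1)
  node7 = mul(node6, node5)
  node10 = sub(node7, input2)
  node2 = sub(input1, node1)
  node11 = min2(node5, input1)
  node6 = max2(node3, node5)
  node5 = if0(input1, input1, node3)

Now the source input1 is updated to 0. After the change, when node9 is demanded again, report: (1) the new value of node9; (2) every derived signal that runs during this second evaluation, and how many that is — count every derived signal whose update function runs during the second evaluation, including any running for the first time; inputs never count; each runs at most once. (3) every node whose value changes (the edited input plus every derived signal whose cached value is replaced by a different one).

First evaluation (everything demanded from the output):
  node1 = if0(input2=8 -> else branch input1) = -6
  node3 = min2(-6, -6) = -6
  node4 = neg(-6) = 6
  node5 = if0(input1=-6 -> else branch node3) = -6
  node6 = max2(-6, -6) = -6
  node7 = mul(-6, -6) = 36
  node8 = min2(36, 6) = 6
  node9 = mul(-6, 6) = -36

Propagation after the edit:
  node1: runs — input1 -6->0; result 0.
  node3: runs — node1 -6->0; input1 -6->0; result 0.
  node4: runs — node1 -6->0; result 0.
  node5: runs — input1 -6->0; node3 -6->0; result 0.
  node6: runs — node3 -6->0; node5 -6->0; result 0.
  node7: runs — node6 -6->0; node5 -6->0; result 0.
  node8: runs — node7 36->0; node4 6->0; result 0.
  node9: runs — node6 -6->0; node8 6->0; result 0.

New value of node9: 0.
Derived signals that run: node1, node3, node4, node5, node6, node7, node8, node9 — 8 in total.
Values that change: input1, node1, node3, node4, node5, node6, node7, node8, node9.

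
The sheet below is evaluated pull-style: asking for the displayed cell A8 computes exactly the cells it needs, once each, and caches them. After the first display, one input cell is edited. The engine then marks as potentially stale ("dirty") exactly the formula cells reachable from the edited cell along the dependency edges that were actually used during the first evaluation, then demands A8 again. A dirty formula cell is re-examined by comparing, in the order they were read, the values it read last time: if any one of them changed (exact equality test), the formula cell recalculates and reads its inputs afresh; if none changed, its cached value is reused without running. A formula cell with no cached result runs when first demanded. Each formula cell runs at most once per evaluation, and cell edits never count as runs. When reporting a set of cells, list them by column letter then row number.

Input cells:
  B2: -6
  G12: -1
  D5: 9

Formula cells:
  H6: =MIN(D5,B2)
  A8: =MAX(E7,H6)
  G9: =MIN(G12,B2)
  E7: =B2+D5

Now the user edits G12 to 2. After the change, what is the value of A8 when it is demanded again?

Demanding A8 again yields 3.
Note the shortcut — G12 feeds only undemanded nodes, so no recomputation happens.

First demand of the output computes:
  E7 = -6 + 9 = 3
  H6 = MIN(9, -6) = -6
  A8 = MAX(3, -6) = 3

After the edit, cleaning proceeds:
  G12 only reaches undemanded nodes; the second demand re-runs nothing.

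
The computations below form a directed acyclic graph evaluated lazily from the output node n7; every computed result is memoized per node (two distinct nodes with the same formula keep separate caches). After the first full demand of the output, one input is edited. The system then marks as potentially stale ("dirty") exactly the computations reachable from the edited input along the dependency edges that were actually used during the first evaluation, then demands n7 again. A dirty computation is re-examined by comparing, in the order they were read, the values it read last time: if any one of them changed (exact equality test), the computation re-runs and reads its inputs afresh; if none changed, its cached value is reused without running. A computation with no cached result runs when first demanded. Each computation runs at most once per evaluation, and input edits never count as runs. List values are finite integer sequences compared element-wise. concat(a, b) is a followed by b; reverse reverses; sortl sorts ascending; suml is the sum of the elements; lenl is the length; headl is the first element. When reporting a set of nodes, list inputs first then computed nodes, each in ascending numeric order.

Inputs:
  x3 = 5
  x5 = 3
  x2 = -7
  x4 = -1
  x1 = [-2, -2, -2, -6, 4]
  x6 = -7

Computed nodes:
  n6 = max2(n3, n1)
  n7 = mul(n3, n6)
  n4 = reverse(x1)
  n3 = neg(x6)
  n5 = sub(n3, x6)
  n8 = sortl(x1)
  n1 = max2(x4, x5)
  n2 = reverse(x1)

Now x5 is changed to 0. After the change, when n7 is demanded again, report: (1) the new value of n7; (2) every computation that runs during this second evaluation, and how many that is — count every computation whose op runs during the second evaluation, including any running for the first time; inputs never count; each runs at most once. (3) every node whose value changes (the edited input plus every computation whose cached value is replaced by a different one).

First demand of the output computes:
  n1 = max2(-1, 3) = 3
  n3 = neg(-7) = 7
  n6 = max2(7, 3) = 7
  n7 = mul(7, 7) = 49

After the edit, cleaning proceeds:
  n1: a read changed (x5 3->0) — executes, giving 0.
  n6: a read changed (n1 3->0) — executes, giving 7 — identical to its old value.
  n7: dirty, but its reads are unchanged (n3 unchanged, n6 unchanged); cached 49 stands.

Note the absorption at n6: it re-runs yet its value is the same, leaving the output's value untouched.

Demanding n7 again yields 49.
2 computations run: n1, n6.
The nodes whose values change: x5, n1.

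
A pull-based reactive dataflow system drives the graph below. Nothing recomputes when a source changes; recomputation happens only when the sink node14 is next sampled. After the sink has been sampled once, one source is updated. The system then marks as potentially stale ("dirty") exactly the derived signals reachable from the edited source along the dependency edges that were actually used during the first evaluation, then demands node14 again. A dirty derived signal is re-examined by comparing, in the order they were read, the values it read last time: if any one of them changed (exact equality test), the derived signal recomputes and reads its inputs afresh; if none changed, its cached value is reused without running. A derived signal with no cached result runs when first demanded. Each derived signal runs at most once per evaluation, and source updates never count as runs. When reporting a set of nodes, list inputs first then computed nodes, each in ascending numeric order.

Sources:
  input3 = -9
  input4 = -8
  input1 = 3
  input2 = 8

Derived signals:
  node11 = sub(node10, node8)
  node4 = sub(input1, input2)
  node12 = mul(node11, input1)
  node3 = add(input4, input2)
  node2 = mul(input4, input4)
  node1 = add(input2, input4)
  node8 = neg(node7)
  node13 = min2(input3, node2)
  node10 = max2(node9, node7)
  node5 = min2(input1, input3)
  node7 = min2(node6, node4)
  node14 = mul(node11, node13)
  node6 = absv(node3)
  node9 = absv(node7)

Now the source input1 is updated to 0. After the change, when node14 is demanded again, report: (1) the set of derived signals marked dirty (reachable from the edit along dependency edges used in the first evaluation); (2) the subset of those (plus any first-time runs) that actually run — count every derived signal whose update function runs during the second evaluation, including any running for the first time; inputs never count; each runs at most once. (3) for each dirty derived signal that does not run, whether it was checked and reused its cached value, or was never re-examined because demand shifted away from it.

First evaluation (everything demanded from the output):
  node2 = mul(-8, -8) = 64
  node3 = add(-8, 8) = 0
  node4 = sub(3, 8) = -5
  node6 = absv(0) = 0
  node7 = min2(0, -5) = -5
  node8 = neg(-5) = 5
  node9 = absv(-5) = 5
  node10 = max2(5, -5) = 5
  node11 = sub(5, 5) = 0
  node13 = min2(-9, 64) = -9
  node14 = mul(0, -9) = 0

Propagation after the edit:
  node4: runs — input1 3->0; result -8.
  node7: runs — node4 -5->-8; result -8.
  node8: runs — node7 -5->-8; result 8.
  node9: runs — node7 -5->-8; result 8.
  node10: runs — node9 5->8; node7 -5->-8; result 8.
  node11: runs — node10 5->8; node8 5->8; result 0 (same value as before).
  node14: checked — values it read are unchanged (node11 unchanged, node13 unchanged); reused cached 0 without running.

Key observation: the change is absorbed at node11 — it re-runs but produces the same value, and the output's value is unchanged.

Marked dirty: node4, node7, node8, node9, node10, node11, node14.
Derived signals that run: node4, node7, node8, node9, node10, node11 — 6 in total.
Checked but reused from cache: node14.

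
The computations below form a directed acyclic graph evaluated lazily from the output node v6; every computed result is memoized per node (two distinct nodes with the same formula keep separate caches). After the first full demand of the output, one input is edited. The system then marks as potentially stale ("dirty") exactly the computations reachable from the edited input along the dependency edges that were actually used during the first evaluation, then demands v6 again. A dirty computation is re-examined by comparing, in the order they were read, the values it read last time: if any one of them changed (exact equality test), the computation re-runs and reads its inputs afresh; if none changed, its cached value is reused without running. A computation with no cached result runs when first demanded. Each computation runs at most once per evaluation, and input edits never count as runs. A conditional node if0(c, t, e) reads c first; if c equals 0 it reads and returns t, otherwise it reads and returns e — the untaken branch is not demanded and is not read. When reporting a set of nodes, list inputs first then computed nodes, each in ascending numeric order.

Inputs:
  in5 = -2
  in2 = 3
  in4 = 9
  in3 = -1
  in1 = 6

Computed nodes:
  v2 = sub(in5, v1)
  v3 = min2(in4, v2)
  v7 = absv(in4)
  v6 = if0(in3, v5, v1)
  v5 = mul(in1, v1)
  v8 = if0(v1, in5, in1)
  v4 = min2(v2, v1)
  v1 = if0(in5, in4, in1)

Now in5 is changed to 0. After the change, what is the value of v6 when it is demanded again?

Demanding v6 again yields 9.

First demand of the output computes:
  v1 = if0(in5=-2 -> else branch in1) = 6
  v6 = if0(in3=-1 -> else branch v1) = 6

After the edit, cleaning proceeds:
  v1: a read changed (in5 -2->0) — executes, giving 9.
  v6: a read changed (v1 6->9) — executes, giving 9.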